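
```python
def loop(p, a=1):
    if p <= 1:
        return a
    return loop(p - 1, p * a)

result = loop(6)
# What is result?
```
Call trace:
loop(p=6, a=1)
  loop(p=5, a=6)
    loop(p=4, a=30)
      loop(p=3, a=120)
        loop(p=2, a=360)
          loop(p=1, a=720)
          -> return 720
        -> return 720
      -> return 720
    -> return 720
  -> return 720
-> return 720

Final answer: 720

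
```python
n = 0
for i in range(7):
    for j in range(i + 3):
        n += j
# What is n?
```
Trace:
  n=0
  n=0, i=0, j=0
  n=1, i=0, j=1
  n=3, i=0, j=2
  n=3, i=1, j=0
  n=4, i=1, j=1
  n=6, i=1, j=2
  n=9, i=1, j=3
  n=9, i=2, j=0
  n=10, i=2, j=1
  n=12, i=2, j=2
  n=15, i=2, j=3
  n=19, i=2, j=4
  n=19, i=3, j=0
  n=20, i=3, j=1
  n=22, i=3, j=2
  n=25, i=3, j=3
  n=29, i=3, j=4
  n=34, i=3, j=5
  n=34, i=4, j=0
  n=35, i=4, j=1
  n=37, i=4, j=2
  n=40, i=4, j=3
  n=44, i=4, j=4
  n=49, i=4, j=5
  n=55, i=4, j=6
  n=55, i=5, j=0
  n=56, i=5, j=1
  n=58, i=5, j=2
  n=61, i=5, j=3
  n=65, i=5, j=4
  n=70, i=5, j=5
  n=76, i=5, j=6
  n=83, i=5, j=7
  n=83, i=6, j=0
  n=84, i=6, j=1
  n=86, i=6, j=2
  n=89, i=6, j=3
  n=93, i=6, j=4
  n=98, i=6, j=5
  n=104, i=6, j=6
  n=111, i=6, j=7
  n=119, i=6, j=8

Final answer: 119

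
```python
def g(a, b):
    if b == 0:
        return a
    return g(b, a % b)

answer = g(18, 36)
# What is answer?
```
Call trace:
g(a=18, b=36)
  g(a=36, b=18)
    g(a=18, b=0)
    -> return 18
  -> return 18
-> return 18

Final answer: 18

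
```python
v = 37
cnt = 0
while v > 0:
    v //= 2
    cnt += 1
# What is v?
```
Trace:
  v=37
  v=37, cnt=0
  v=18, cnt=1
  v=9, cnt=2
  v=4, cnt=3
  v=2, cnt=4
  v=1, cnt=5
  v=0, cnt=6

Final answer: 0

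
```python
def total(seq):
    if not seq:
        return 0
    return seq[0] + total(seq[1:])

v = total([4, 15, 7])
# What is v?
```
Call trace:
total(seq=[4, 15, 7])
  total(seq=[15, 7])
    total(seq=[7])
      total(seq=[])
      -> return 0
    -> return 7
  -> return 22
-> return 26

Final answer: 26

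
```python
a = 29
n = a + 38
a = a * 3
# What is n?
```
Trace:
  a=29
  a=29, n=67
  a=87, n=67

Final answer: 67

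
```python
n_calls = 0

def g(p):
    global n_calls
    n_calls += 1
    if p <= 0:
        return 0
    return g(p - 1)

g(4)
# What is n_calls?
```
Call trace:
g(p=4)
  g(p=3)
    g(p=2)
      g(p=1)
        g(p=0)
        -> return 0
      -> return 0
    -> return 0
  -> return 0
-> return 0

n_calls is incremented once per call. g is entered once for each p = 4, 3, 2, 1, 0 (the p <= 0 call returns without recursing), i.e. 4 + 1 calls.
n_calls = 5

Final answer: 5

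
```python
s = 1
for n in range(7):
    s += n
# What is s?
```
Trace:
  s=1
  s=1, n=0
  s=2, n=1
  s=4, n=2
  s=7, n=3
  s=11, n=4
  s=16, n=5
  s=22, n=6

Final answer: 22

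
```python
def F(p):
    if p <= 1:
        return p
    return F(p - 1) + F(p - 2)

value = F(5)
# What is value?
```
Call trace (a repeated sub-call is expanded the first time; later identical calls just restate its return value):
F(p=5)
  F(p=4)
    F(p=3)
      F(p=2)
        F(p=1)
        -> return 1
        F(p=0)
        -> return 0
      -> return 1
      F(p=1)
      -> return 1
    -> return 2
    F(p=2) -> return 1  (same call as traced above)
  -> return 3
  F(p=3) -> return 2  (same call as traced above)
-> return 5

Final answer: 5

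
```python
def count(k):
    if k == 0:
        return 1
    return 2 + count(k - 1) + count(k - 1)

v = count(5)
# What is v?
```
Call trace (a repeated sub-call is expanded the first time; later identical calls just restate its return value):
count(k=5)
  count(k=4)
    count(k=3)
      count(k=2)
        count(k=1)
          count(k=0)
          -> return 1
          count(k=0)
          -> return 1
        -> return 4
        count(k=1) -> return 4  (same call as traced above)
      -> return 10
      count(k=2) -> return 10  (same call as traced above)
    -> return 22
    count(k=3) -> return 22  (same call as traced above)
  -> return 46
  count(k=4) -> return 46  (same call as traced above)
-> return 94

Final answer: 94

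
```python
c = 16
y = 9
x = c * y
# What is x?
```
Trace:
  c=16
  c=16, y=9
  c=16, y=9, x=144

Final answer: 144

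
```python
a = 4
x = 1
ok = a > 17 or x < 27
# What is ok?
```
Trace:
  a=4
  a=4, x=1
  a=4, x=1, ok=True

Final answer: True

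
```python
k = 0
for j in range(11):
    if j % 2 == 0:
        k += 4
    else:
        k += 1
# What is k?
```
Trace:
  k=0
  k=4, j=0
  k=5, j=1
  k=9, j=2
  k=10, j=3
  k=14, j=4
  k=15, j=5
  k=19, j=6
  k=20, j=7
  k=24, j=8
  k=25, j=9
  k=29, j=10

Final answer: 29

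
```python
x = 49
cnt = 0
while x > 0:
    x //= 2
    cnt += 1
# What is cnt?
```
Trace:
  x=49
  x=49, cnt=0
  x=24, cnt=1
  x=12, cnt=2
  x=6, cnt=3
  x=3, cnt=4
  x=1, cnt=5
  x=0, cnt=6

Final answer: 6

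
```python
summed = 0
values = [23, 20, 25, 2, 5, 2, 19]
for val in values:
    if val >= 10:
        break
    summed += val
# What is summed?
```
Trace:
  summed=0
  summed=0, val=23

Final answer: 0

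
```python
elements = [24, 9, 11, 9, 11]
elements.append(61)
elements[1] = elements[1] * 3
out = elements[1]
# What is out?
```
Trace:
  elements=[24, 9, 11, 9, 11]
  elements=[24, 9, 11, 9, 11, 61]
  elements=[24, 27, 11, 9, 11, 61]
  elements=[24, 27, 11, 9, 11, 61], out=27

Final answer: 27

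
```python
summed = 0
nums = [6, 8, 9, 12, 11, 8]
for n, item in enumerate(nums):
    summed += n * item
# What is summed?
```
Trace:
  summed=0
  summed=0, n=0, item=6
  summed=8, n=1, item=8
  summed=26, n=2, item=9
  summed=62, n=3, item=12
  summed=106, n=4, item=11
  summed=146, n=5, item=8

Final answer: 146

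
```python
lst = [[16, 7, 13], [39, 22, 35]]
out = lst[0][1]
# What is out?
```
Trace:
  lst=[[16, 7, 13], [39, 22, 35]]
  lst=[[16, 7, 13], [39, 22, 35]], out=7

Final answer: 7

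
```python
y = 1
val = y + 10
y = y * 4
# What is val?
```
Trace:
  y=1
  y=1, val=11
  y=4, val=11

Final answer: 11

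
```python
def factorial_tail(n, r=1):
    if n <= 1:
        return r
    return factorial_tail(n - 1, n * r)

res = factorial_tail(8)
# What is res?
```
Call trace:
factorial_tail(n=8, r=1)
  factorial_tail(n=7, r=8)
    factorial_tail(n=6, r=56)
      factorial_tail(n=5, r=336)
        factorial_tail(n=4, r=1680)
          factorial_tail(n=3, r=6720)
            factorial_tail(n=2, r=20160)
              factorial_tail(n=1, r=40320)
              -> return 40320
            -> return 40320
          -> return 40320
        -> return 40320
      -> return 40320
    -> return 40320
  -> return 40320
-> return 40320

Final answer: 40320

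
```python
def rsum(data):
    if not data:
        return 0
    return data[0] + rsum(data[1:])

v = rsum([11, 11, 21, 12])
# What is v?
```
Call trace:
rsum(data=[11, 11, 21, 12])
  rsum(data=[11, 21, 12])
    rsum(data=[21, 12])
      rsum(data=[12])
        rsum(data=[])
        -> return 0
      -> return 12
    -> return 33
  -> return 44
-> return 55

Final answer: 55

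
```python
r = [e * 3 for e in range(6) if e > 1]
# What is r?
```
Trace:
  e=0
  e=1
  e=2
  e=3
  e=4
  e=5
  r=[6, 9, 12, 15]

Final answer: [6, 9, 12, 15]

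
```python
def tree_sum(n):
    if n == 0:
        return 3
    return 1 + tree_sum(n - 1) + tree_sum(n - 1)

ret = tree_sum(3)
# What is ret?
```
Call trace (a repeated sub-call is expanded the first time; later identical calls just restate its return value):
tree_sum(n=3)
  tree_sum(n=2)
    tree_sum(n=1)
      tree_sum(n=0)
      -> return 3
      tree_sum(n=0)
      -> return 3
    -> return 7
    tree_sum(n=1) -> return 7  (same call as traced above)
  -> return 15
  tree_sum(n=2) -> return 15  (same call as traced above)
-> return 31

Final answer: 31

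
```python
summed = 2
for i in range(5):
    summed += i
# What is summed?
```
Trace:
  summed=2
  summed=2, i=0
  summed=3, i=1
  summed=5, i=2
  summed=8, i=3
  summed=12, i=4

Final answer: 12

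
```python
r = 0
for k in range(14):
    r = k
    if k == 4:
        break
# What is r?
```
Trace:
  r=0
  r=0, k=0
  r=1, k=1
  r=2, k=2
  r=3, k=3
  r=4, k=4

Final answer: 4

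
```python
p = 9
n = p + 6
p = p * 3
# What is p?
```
Trace:
  p=9
  p=9, n=15
  p=27, n=15

Final answer: 27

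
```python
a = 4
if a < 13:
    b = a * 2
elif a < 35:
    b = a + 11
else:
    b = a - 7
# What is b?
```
Trace:
  a=4
  a=4, b=8

Final answer: 8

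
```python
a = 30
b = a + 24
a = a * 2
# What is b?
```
Trace:
  a=30
  a=30, b=54
  a=60, b=54

Final answer: 54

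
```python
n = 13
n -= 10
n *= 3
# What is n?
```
Trace:
  n=13
  n=3
  n=9

Final answer: 9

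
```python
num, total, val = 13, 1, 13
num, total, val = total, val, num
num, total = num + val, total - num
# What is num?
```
Trace:
  num=13, total=1, val=13
  num=1, total=13, val=13
  num=14, total=12, val=13

Final answer: 14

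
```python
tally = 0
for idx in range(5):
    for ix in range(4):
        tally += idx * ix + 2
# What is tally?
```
Trace:
  tally=0
  tally=2, idx=0, ix=0
  tally=4, idx=0, ix=1
  tally=6, idx=0, ix=2
  tally=8, idx=0, ix=3
  tally=10, idx=1, ix=0
  tally=13, idx=1, ix=1
  tally=17, idx=1, ix=2
  tally=22, idx=1, ix=3
  tally=24, idx=2, ix=0
  tally=28, idx=2, ix=1
  tally=34, idx=2, ix=2
  tally=42, idx=2, ix=3
  tally=44, idx=3, ix=0
  tally=49, idx=3, ix=1
  tally=57, idx=3, ix=2
  tally=68, idx=3, ix=3
  tally=70, idx=4, ix=0
  tally=76, idx=4, ix=1
  tally=86, idx=4, ix=2
  tally=100, idx=4, ix=3

Final answer: 100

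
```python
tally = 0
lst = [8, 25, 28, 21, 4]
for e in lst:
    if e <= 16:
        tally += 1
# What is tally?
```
Trace:
  tally=0
  tally=1, e=8
  tally=1, e=25
  tally=1, e=28
  tally=1, e=21
  tally=2, e=4

Final answer: 2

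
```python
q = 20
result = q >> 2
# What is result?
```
Trace:
  q=20
  q=20, result=5

Final answer: 5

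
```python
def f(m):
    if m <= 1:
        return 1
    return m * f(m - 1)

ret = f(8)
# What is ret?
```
Call trace:
f(m=8)
  f(m=7)
    f(m=6)
      f(m=5)
        f(m=4)
          f(m=3)
            f(m=2)
              f(m=1)
              -> return 1
            -> return 2
          -> return 6
        -> return 24
      -> return 120
    -> return 720
  -> return 5040
-> return 40320

Final answer: 40320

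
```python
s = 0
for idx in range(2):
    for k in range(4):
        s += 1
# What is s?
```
Trace:
  s=0
  s=1, idx=0, k=0
  s=2, idx=0, k=1
  s=3, idx=0, k=2
  s=4, idx=0, k=3
  s=5, idx=1, k=0
  s=6, idx=1, k=1
  s=7, idx=1, k=2
  s=8, idx=1, k=3

Final answer: 8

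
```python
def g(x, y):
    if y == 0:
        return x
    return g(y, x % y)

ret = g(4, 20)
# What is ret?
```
Call trace:
g(x=4, y=20)
  g(x=20, y=4)
    g(x=4, y=0)
    -> return 4
  -> return 4
-> return 4

Final answer: 4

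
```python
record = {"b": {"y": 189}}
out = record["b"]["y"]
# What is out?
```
Trace:
  record={'b': {'y': 189}}
  record={'b': {'y': 189}}, out=189

Final answer: 189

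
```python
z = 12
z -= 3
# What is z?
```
Trace:
  z=12
  z=9

Final answer: 9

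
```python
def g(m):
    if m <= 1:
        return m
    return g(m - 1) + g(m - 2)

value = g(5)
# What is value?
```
Call trace (a repeated sub-call is expanded the first time; later identical calls just restate its return value):
g(m=5)
  g(m=4)
    g(m=3)
      g(m=2)
        g(m=1)
        -> return 1
        g(m=0)
        -> return 0
      -> return 1
      g(m=1)
      -> return 1
    -> return 2
    g(m=2) -> return 1  (same call as traced above)
  -> return 3
  g(m=3) -> return 2  (same call as traced above)
-> return 5

Final answer: 5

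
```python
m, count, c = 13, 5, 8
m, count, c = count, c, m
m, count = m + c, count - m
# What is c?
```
Trace:
  m=13, count=5, c=8
  m=5, count=8, c=13
  m=18, count=3, c=13

Final answer: 13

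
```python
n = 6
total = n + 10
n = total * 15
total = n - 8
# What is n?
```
Trace:
  n=6
  n=6, total=16
  n=240, total=16
  n=240, total=232

Final answer: 240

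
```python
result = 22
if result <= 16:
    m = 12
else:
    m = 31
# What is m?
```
Trace:
  result=22
  result=22, m=31

Final answer: 31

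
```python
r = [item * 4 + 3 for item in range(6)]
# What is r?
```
Trace:
  item=0
  item=1
  item=2
  item=3
  item=4
  item=5
  r=[3, 7, 11, 15, 19, 23]

Final answer: [3, 7, 11, 15, 19, 23]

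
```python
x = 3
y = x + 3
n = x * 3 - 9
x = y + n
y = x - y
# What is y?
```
Trace:
  x=3
  x=3, y=6
  x=3, y=6, n=0
  x=6, y=6, n=0
  x=6, y=0, n=0

Final answer: 0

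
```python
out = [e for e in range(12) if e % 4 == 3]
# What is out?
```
Trace:
  e=0
  e=1
  e=2
  e=3
  e=4
  e=5
  e=6
  e=7
  e=8
  e=9
  e=10
  e=11
  out=[3, 7, 11]

Final answer: [3, 7, 11]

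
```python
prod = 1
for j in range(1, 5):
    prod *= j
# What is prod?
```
Trace:
  prod=1
  prod=1, j=1
  prod=2, j=2
  prod=6, j=3
  prod=24, j=4

Final answer: 24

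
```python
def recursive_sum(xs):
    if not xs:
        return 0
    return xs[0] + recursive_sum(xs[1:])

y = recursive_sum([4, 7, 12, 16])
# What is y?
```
Call trace:
recursive_sum(xs=[4, 7, 12, 16])
  recursive_sum(xs=[7, 12, 16])
    recursive_sum(xs=[12, 16])
      recursive_sum(xs=[16])
        recursive_sum(xs=[])
        -> return 0
      -> return 16
    -> return 28
  -> return 35
-> return 39

Final answer: 39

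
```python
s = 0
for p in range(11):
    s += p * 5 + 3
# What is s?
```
Trace:
  s=0
  s=3, p=0
  s=11, p=1
  s=24, p=2
  s=42, p=3
  s=65, p=4
  s=93, p=5
  s=126, p=6
  s=164, p=7
  s=207, p=8
  s=255, p=9
  s=308, p=10

Final answer: 308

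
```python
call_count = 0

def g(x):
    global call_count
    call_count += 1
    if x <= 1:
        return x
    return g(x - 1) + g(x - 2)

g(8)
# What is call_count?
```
Call trace (a repeated sub-call is expanded the first time; later identical calls just restate its return value):
g(x=8)
  g(x=7)
    g(x=6)
      g(x=5)
        g(x=4)
          g(x=3)
            g(x=2)
              g(x=1)
              -> return 1
              g(x=0)
              -> return 0
            -> return 1
            g(x=1)
            -> return 1
          -> return 2
          g(x=2) -> return 1  (same call as traced above)
        -> return 3
        g(x=3) -> return 2  (same call as traced above)
      -> return 5
      g(x=4) -> return 3  (same call as traced above)
    -> return 8
    g(x=5) -> return 5  (same call as traced above)
  -> return 13
  g(x=6) -> return 8  (same call as traced above)
-> return 21

call_count is incremented once per call, so count the calls in each subtree. Let C(x) = number of calls made by g(x).
C(0) = C(1) = 1 (base case, no recursion); C(x) = 1 + C(x - 1) + C(x - 2) otherwise.
C(2) = 1 + C(1) + C(0) = 1 + 1 + 1 = 3
C(3) = 1 + C(2) + C(1) = 1 + 3 + 1 = 5
C(4) = 1 + C(3) + C(2) = 1 + 5 + 3 = 9
C(5) = 1 + C(4) + C(3) = 1 + 9 + 5 = 15
C(6) = 1 + C(5) + C(4) = 1 + 15 + 9 = 25
C(7) = 1 + C(6) + C(5) = 1 + 25 + 15 = 41
C(8) = 1 + C(7) + C(6) = 1 + 41 + 25 = 67
call_count = C(8) = 67

Final answer: 67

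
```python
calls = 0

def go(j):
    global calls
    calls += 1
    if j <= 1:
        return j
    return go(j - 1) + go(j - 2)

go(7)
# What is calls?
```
Call trace (a repeated sub-call is expanded the first time; later identical calls just restate its return value):
go(j=7)
  go(j=6)
    go(j=5)
      go(j=4)
        go(j=3)
          go(j=2)
            go(j=1)
            -> return 1
            go(j=0)
            -> return 0
          -> return 1
          go(j=1)
          -> return 1
        -> return 2
        go(j=2) -> return 1  (same call as traced above)
      -> return 3
      go(j=3) -> return 2  (same call as traced above)
    -> return 5
    go(j=4) -> return 3  (same call as traced above)
  -> return 8
  go(j=5) -> return 5  (same call as traced above)
-> return 13

calls is incremented once per call, so count the calls in each subtree. Let C(j) = number of calls made by go(j).
C(0) = C(1) = 1 (base case, no recursion); C(j) = 1 + C(j - 1) + C(j - 2) otherwise.
C(2) = 1 + C(1) + C(0) = 1 + 1 + 1 = 3
C(3) = 1 + C(2) + C(1) = 1 + 3 + 1 = 5
C(4) = 1 + C(3) + C(2) = 1 + 5 + 3 = 9
C(5) = 1 + C(4) + C(3) = 1 + 9 + 5 = 15
C(6) = 1 + C(5) + C(4) = 1 + 15 + 9 = 25
C(7) = 1 + C(6) + C(5) = 1 + 25 + 15 = 41
calls = C(7) = 41

Final answer: 41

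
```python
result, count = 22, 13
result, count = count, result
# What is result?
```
Trace:
  result=22, count=13
  result=13, count=22

Final answer: 13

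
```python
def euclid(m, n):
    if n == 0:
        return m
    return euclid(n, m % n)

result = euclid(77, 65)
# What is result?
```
Call trace:
euclid(m=77, n=65)
  euclid(m=65, n=12)
    euclid(m=12, n=5)
      euclid(m=5, n=2)
        euclid(m=2, n=1)
          euclid(m=1, n=0)
          -> return 1
        -> return 1
      -> return 1
    -> return 1
  -> return 1
-> return 1

Final answer: 1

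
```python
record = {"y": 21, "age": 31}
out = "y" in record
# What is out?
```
Trace:
  record={'y': 21, 'age': 31}
  record={'y': 21, 'age': 31}, out=True

Final answer: True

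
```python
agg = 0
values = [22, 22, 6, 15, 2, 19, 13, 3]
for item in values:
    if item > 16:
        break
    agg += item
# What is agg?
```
Trace:
  agg=0
  agg=0, item=22

Final answer: 0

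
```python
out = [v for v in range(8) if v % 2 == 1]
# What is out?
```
Trace:
  v=0
  v=1
  v=2
  v=3
  v=4
  v=5
  v=6
  v=7
  out=[1, 3, 5, 7]

Final answer: [1, 3, 5, 7]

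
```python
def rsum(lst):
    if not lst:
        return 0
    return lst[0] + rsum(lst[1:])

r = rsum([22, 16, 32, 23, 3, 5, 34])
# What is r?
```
Call trace:
rsum(lst=[22, 16, 32, 23, 3, 5, 34])
  rsum(lst=[16, 32, 23, 3, 5, 34])
    rsum(lst=[32, 23, 3, 5, 34])
      rsum(lst=[23, 3, 5, 34])
        rsum(lst=[3, 5, 34])
          rsum(lst=[5, 34])
            rsum(lst=[34])
              rsum(lst=[])
              -> return 0
            -> return 34
          -> return 39
        -> return 42
      -> return 65
    -> return 97
  -> return 113
-> return 135

Final answer: 135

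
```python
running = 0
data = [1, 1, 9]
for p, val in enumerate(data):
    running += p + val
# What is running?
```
Trace:
  running=0
  running=1, p=0, val=1
  running=3, p=1, val=1
  running=14, p=2, val=9

Final answer: 14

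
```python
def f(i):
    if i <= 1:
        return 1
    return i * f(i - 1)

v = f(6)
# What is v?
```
Call trace:
f(i=6)
  f(i=5)
    f(i=4)
      f(i=3)
        f(i=2)
          f(i=1)
          -> return 1
        -> return 2
      -> return 6
    -> return 24
  -> return 120
-> return 720

Final answer: 720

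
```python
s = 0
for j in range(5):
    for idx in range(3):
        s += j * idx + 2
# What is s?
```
Trace:
  s=0
  s=2, j=0, idx=0
  s=4, j=0, idx=1
  s=6, j=0, idx=2
  s=8, j=1, idx=0
  s=11, j=1, idx=1
  s=15, j=1, idx=2
  s=17, j=2, idx=0
  s=21, j=2, idx=1
  s=27, j=2, idx=2
  s=29, j=3, idx=0
  s=34, j=3, idx=1
  s=42, j=3, idx=2
  s=44, j=4, idx=0
  s=50, j=4, idx=1
  s=60, j=4, idx=2

Final answer: 60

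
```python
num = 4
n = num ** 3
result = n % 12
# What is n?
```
Trace:
  num=4
  num=4, n=64
  num=4, n=64, result=4

Final answer: 64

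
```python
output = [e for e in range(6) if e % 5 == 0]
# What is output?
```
Trace:
  e=0
  e=1
  e=2
  e=3
  e=4
  e=5
  output=[0, 5]

Final answer: [0, 5]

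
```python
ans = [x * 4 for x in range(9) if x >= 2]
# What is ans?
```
Trace:
  x=0
  x=1
  x=2
  x=3
  x=4
  x=5
  x=6
  x=7
  x=8
  ans=[8, 12, 16, 20, 24, 28, 32]

Final answer: [8, 12, 16, 20, 24, 28, 32]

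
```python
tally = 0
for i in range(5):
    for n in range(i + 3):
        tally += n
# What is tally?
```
Trace:
  tally=0
  tally=0, i=0, n=0
  tally=1, i=0, n=1
  tally=3, i=0, n=2
  tally=3, i=1, n=0
  tally=4, i=1, n=1
  tally=6, i=1, n=2
  tally=9, i=1, n=3
  tally=9, i=2, n=0
  tally=10, i=2, n=1
  tally=12, i=2, n=2
  tally=15, i=2, n=3
  tally=19, i=2, n=4
  tally=19, i=3, n=0
  tally=20, i=3, n=1
  tally=22, i=3, n=2
  tally=25, i=3, n=3
  tally=29, i=3, n=4
  tally=34, i=3, n=5
  tally=34, i=4, n=0
  tally=35, i=4, n=1
  tally=37, i=4, n=2
  tally=40, i=4, n=3
  tally=44, i=4, n=4
  tally=49, i=4, n=5
  tally=55, i=4, n=6

Final answer: 55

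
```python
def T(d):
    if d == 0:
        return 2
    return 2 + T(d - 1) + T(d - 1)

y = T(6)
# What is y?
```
Call trace (a repeated sub-call is expanded the first time; later identical calls just restate its return value):
T(d=6)
  T(d=5)
    T(d=4)
      T(d=3)
        T(d=2)
          T(d=1)
            T(d=0)
            -> return 2
            T(d=0)
            -> return 2
          -> return 6
          T(d=1) -> return 6  (same call as traced above)
        -> return 14
        T(d=2) -> return 14  (same call as traced above)
      -> return 30
      T(d=3) -> return 30  (same call as traced above)
    -> return 62
    T(d=4) -> return 62  (same call as traced above)
  -> return 126
  T(d=5) -> return 126  (same call as traced above)
-> return 254

Final answer: 254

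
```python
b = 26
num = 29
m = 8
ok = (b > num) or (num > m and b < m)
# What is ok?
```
Trace:
  b=26
  b=26, num=29
  b=26, num=29, m=8
  b=26, num=29, m=8, ok=False

Final answer: False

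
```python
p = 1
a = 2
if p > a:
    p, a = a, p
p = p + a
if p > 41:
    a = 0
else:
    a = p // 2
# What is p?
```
Trace:
  p=1
  p=1, a=2
  p=1, a=2
  p=3, a=2
  p=3, a=1

Final answer: 3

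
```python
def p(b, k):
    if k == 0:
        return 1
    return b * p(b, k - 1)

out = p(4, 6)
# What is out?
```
Call trace:
p(b=4, k=6)
  p(b=4, k=5)
    p(b=4, k=4)
      p(b=4, k=3)
        p(b=4, k=2)
          p(b=4, k=1)
            p(b=4, k=0)
            -> return 1
          -> return 4
        -> return 16
      -> return 64
    -> return 256
  -> return 1024
-> return 4096

Final answer: 4096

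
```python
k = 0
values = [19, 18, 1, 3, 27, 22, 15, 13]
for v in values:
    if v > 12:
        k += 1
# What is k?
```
Trace:
  k=0
  k=1, v=19
  k=2, v=18
  k=2, v=1
  k=2, v=3
  k=3, v=27
  k=4, v=22
  k=5, v=15
  k=6, v=13

Final answer: 6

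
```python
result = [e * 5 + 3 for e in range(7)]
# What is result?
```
Trace:
  e=0
  e=1
  e=2
  e=3
  e=4
  e=5
  e=6
  result=[3, 8, 13, 18, 23, 28, 33]

Final answer: [3, 8, 13, 18, 23, 28, 33]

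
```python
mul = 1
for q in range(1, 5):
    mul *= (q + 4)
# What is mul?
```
Trace:
  mul=1
  mul=5, q=1
  mul=30, q=2
  mul=210, q=3
  mul=1680, q=4

Final answer: 1680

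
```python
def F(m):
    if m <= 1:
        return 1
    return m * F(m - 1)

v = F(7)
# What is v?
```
Call trace:
F(m=7)
  F(m=6)
    F(m=5)
      F(m=4)
        F(m=3)
          F(m=2)
            F(m=1)
            -> return 1
          -> return 2
        -> return 6
      -> return 24
    -> return 120
  -> return 720
-> return 5040

Final answer: 5040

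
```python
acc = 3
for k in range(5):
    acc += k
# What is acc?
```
Trace:
  acc=3
  acc=3, k=0
  acc=4, k=1
  acc=6, k=2
  acc=9, k=3
  acc=13, k=4

Final answer: 13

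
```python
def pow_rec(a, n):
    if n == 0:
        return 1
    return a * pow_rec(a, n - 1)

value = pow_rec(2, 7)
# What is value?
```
Call trace:
pow_rec(a=2, n=7)
  pow_rec(a=2, n=6)
    pow_rec(a=2, n=5)
      pow_rec(a=2, n=4)
        pow_rec(a=2, n=3)
          pow_rec(a=2, n=2)
            pow_rec(a=2, n=1)
              pow_rec(a=2, n=0)
              -> return 1
            -> return 2
          -> return 4
        -> return 8
      -> return 16
    -> return 32
  -> return 64
-> return 128

Final answer: 128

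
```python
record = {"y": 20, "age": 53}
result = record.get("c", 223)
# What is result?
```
Trace:
  record={'y': 20, 'age': 53}
  record={'y': 20, 'age': 53}, result=223

Final answer: 223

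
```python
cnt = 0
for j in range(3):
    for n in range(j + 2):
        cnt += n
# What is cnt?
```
Trace:
  cnt=0
  cnt=0, j=0, n=0
  cnt=1, j=0, n=1
  cnt=1, j=1, n=0
  cnt=2, j=1, n=1
  cnt=4, j=1, n=2
  cnt=4, j=2, n=0
  cnt=5, j=2, n=1
  cnt=7, j=2, n=2
  cnt=10, j=2, n=3

Final answer: 10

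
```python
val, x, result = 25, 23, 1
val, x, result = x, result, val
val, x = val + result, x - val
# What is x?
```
Trace:
  val=25, x=23, result=1
  val=23, x=1, result=25
  val=48, x=-22, result=25

Final answer: -22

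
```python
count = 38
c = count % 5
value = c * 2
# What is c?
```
Trace:
  count=38
  count=38, c=3
  count=38, c=3, value=6

Final answer: 3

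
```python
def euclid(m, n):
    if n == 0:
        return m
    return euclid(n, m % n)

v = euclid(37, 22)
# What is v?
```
Call trace:
euclid(m=37, n=22)
  euclid(m=22, n=15)
    euclid(m=15, n=7)
      euclid(m=7, n=1)
        euclid(m=1, n=0)
        -> return 1
      -> return 1
    -> return 1
  -> return 1
-> return 1

Final answer: 1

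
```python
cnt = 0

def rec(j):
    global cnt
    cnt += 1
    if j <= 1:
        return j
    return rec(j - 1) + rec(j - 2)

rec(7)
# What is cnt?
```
Call trace (a repeated sub-call is expanded the first time; later identical calls just restate its return value):
rec(j=7)
  rec(j=6)
    rec(j=5)
      rec(j=4)
        rec(j=3)
          rec(j=2)
            rec(j=1)
            -> return 1
            rec(j=0)
            -> return 0
          -> return 1
          rec(j=1)
          -> return 1
        -> return 2
        rec(j=2) -> return 1  (same call as traced above)
      -> return 3
      rec(j=3) -> return 2  (same call as traced above)
    -> return 5
    rec(j=4) -> return 3  (same call as traced above)
  -> return 8
  rec(j=5) -> return 5  (same call as traced above)
-> return 13

cnt is incremented once per call, so count the calls in each subtree. Let C(j) = number of calls made by rec(j).
C(0) = C(1) = 1 (base case, no recursion); C(j) = 1 + C(j - 1) + C(j - 2) otherwise.
C(2) = 1 + C(1) + C(0) = 1 + 1 + 1 = 3
C(3) = 1 + C(2) + C(1) = 1 + 3 + 1 = 5
C(4) = 1 + C(3) + C(2) = 1 + 5 + 3 = 9
C(5) = 1 + C(4) + C(3) = 1 + 9 + 5 = 15
C(6) = 1 + C(5) + C(4) = 1 + 15 + 9 = 25
C(7) = 1 + C(6) + C(5) = 1 + 25 + 15 = 41
cnt = C(7) = 41

Final answer: 41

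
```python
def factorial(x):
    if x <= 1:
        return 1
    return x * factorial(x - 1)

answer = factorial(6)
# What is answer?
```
Call trace:
factorial(x=6)
  factorial(x=5)
    factorial(x=4)
      factorial(x=3)
        factorial(x=2)
          factorial(x=1)
          -> return 1
        -> return 2
      -> return 6
    -> return 24
  -> return 120
-> return 720

Final answer: 720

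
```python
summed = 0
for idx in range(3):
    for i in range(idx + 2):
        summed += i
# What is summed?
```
Trace:
  summed=0
  summed=0, idx=0, i=0
  summed=1, idx=0, i=1
  summed=1, idx=1, i=0
  summed=2, idx=1, i=1
  summed=4, idx=1, i=2
  summed=4, idx=2, i=0
  summed=5, idx=2, i=1
  summed=7, idx=2, i=2
  summed=10, idx=2, i=3

Final answer: 10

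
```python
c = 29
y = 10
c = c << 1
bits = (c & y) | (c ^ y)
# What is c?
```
Trace:
  c=29
  c=29, y=10
  c=58, y=10
  c=58, y=10, bits=58

Final answer: 58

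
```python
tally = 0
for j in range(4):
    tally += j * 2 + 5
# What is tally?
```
Trace:
  tally=0
  tally=5, j=0
  tally=12, j=1
  tally=21, j=2
  tally=32, j=3

Final answer: 32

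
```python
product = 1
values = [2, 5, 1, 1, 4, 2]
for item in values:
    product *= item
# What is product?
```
Trace:
  product=1
  product=2, item=2
  product=10, item=5
  product=10, item=1
  product=10, item=1
  product=40, item=4
  product=80, item=2

Final answer: 80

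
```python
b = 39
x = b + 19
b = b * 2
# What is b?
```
Trace:
  b=39
  b=39, x=58
  b=78, x=58

Final answer: 78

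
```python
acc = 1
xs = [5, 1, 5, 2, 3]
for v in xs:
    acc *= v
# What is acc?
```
Trace:
  acc=1
  acc=5, v=5
  acc=5, v=1
  acc=25, v=5
  acc=50, v=2
  acc=150, v=3

Final answer: 150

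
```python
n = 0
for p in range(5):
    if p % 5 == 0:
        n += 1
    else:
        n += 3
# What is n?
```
Trace:
  n=0
  n=1, p=0
  n=4, p=1
  n=7, p=2
  n=10, p=3
  n=13, p=4

Final answer: 13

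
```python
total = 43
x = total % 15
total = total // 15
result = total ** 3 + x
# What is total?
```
Trace:
  total=43
  total=43, x=13
  total=2, x=13
  total=2, x=13, result=21

Final answer: 2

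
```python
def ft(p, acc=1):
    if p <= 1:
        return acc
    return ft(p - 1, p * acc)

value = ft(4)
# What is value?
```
Call trace:
ft(p=4, acc=1)
  ft(p=3, acc=4)
    ft(p=2, acc=12)
      ft(p=1, acc=24)
      -> return 24
    -> return 24
  -> return 24
-> return 24

Final answer: 24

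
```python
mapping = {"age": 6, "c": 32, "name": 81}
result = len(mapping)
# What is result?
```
Trace:
  mapping={'age': 6, 'c': 32, 'name': 81}
  mapping={'age': 6, 'c': 32, 'name': 81}, result=3

Final answer: 3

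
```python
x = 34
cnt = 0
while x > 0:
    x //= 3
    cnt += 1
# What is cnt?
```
Trace:
  x=34
  x=34, cnt=0
  x=11, cnt=1
  x=3, cnt=2
  x=1, cnt=3
  x=0, cnt=4

Final answer: 4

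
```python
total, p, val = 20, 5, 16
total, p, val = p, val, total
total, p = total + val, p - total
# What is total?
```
Trace:
  total=20, p=5, val=16
  total=5, p=16, val=20
  total=25, p=11, val=20

Final answer: 25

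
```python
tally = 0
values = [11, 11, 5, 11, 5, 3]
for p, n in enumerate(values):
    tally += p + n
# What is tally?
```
Trace:
  tally=0
  tally=11, p=0, n=11
  tally=23, p=1, n=11
  tally=30, p=2, n=5
  tally=44, p=3, n=11
  tally=53, p=4, n=5
  tally=61, p=5, n=3

Final answer: 61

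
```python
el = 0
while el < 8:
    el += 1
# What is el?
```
Trace:
  el=0
  el=1
  el=2
  el=3
  el=4
  el=5
  el=6
  el=7
  el=8

Final answer: 8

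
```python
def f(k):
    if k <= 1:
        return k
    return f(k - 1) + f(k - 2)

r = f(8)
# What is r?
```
Call trace (a repeated sub-call is expanded the first time; later identical calls just restate its return value):
f(k=8)
  f(k=7)
    f(k=6)
      f(k=5)
        f(k=4)
          f(k=3)
            f(k=2)
              f(k=1)
              -> return 1
              f(k=0)
              -> return 0
            -> return 1
            f(k=1)
            -> return 1
          -> return 2
          f(k=2) -> return 1  (same call as traced above)
        -> return 3
        f(k=3) -> return 2  (same call as traced above)
      -> return 5
      f(k=4) -> return 3  (same call as traced above)
    -> return 8
    f(k=5) -> return 5  (same call as traced above)
  -> return 13
  f(k=6) -> return 8  (same call as traced above)
-> return 21

Final answer: 21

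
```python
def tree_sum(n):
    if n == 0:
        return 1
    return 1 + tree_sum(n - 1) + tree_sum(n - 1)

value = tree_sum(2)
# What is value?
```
Call trace (a repeated sub-call is expanded the first time; later identical calls just restate its return value):
tree_sum(n=2)
  tree_sum(n=1)
    tree_sum(n=0)
    -> return 1
    tree_sum(n=0)
    -> return 1
  -> return 3
  tree_sum(n=1) -> return 3  (same call as traced above)
-> return 7

Final answer: 7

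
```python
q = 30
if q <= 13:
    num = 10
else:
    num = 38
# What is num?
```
Trace:
  q=30
  q=30, num=38

Final answer: 38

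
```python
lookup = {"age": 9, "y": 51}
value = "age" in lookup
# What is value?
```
Trace:
  lookup={'age': 9, 'y': 51}
  lookup={'age': 9, 'y': 51}, value=True

Final answer: True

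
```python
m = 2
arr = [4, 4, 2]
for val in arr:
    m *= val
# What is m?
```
Trace:
  m=2
  m=8, val=4
  m=32, val=4
  m=64, val=2

Final answer: 64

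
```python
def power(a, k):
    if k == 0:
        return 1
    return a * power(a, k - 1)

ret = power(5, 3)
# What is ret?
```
Call trace:
power(a=5, k=3)
  power(a=5, k=2)
    power(a=5, k=1)
      power(a=5, k=0)
      -> return 1
    -> return 5
  -> return 25
-> return 125

Final answer: 125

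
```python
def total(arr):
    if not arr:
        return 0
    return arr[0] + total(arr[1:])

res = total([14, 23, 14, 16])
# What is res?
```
Call trace:
total(arr=[14, 23, 14, 16])
  total(arr=[23, 14, 16])
    total(arr=[14, 16])
      total(arr=[16])
        total(arr=[])
        -> return 0
      -> return 16
    -> return 30
  -> return 53
-> return 67

Final answer: 67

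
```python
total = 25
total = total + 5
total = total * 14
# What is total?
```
Trace:
  total=25
  total=30
  total=420

Final answer: 420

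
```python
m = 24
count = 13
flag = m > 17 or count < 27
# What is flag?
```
Trace:
  m=24
  m=24, count=13
  m=24, count=13, flag=True

Final answer: True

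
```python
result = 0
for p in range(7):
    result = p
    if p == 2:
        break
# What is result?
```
Trace:
  result=0
  result=0, p=0
  result=1, p=1
  result=2, p=2

Final answer: 2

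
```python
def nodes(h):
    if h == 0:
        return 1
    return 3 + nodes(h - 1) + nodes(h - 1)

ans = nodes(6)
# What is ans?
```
Call trace (a repeated sub-call is expanded the first time; later identical calls just restate its return value):
nodes(h=6)
  nodes(h=5)
    nodes(h=4)
      nodes(h=3)
        nodes(h=2)
          nodes(h=1)
            nodes(h=0)
            -> return 1
            nodes(h=0)
            -> return 1
          -> return 5
          nodes(h=1) -> return 5  (same call as traced above)
        -> return 13
        nodes(h=2) -> return 13  (same call as traced above)
      -> return 29
      nodes(h=3) -> return 29  (same call as traced above)
    -> return 61
    nodes(h=4) -> return 61  (same call as traced above)
  -> return 125
  nodes(h=5) -> return 125  (same call as traced above)
-> return 253

Final answer: 253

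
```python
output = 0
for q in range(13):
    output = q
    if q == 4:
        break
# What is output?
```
Trace:
  output=0
  output=0, q=0
  output=1, q=1
  output=2, q=2
  output=3, q=3
  output=4, q=4

Final answer: 4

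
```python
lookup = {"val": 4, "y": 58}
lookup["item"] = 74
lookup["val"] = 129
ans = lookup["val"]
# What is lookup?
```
Trace:
  lookup={'val': 4, 'y': 58}
  lookup={'val': 4, 'y': 58, 'item': 74}
  lookup={'val': 129, 'y': 58, 'item': 74}
  lookup={'val': 129, 'y': 58, 'item': 74}, ans=129

Final answer: {'val': 129, 'y': 58, 'item': 74}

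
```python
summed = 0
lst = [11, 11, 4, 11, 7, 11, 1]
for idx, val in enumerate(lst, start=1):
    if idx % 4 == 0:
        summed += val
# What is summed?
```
Trace:
  summed=0
  summed=0, idx=1, val=11
  summed=0, idx=2, val=11
  summed=0, idx=3, val=4
  summed=11, idx=4, val=11
  summed=11, idx=5, val=7
  summed=11, idx=6, val=11
  summed=11, idx=7, val=1

Final answer: 11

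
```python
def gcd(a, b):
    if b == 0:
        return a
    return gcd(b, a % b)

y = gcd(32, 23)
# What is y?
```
Call trace:
gcd(a=32, b=23)
  gcd(a=23, b=9)
    gcd(a=9, b=5)
      gcd(a=5, b=4)
        gcd(a=4, b=1)
          gcd(a=1, b=0)
          -> return 1
        -> return 1
      -> return 1
    -> return 1
  -> return 1
-> return 1

Final answer: 1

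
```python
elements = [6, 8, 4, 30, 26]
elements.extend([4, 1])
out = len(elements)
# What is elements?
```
Trace:
  elements=[6, 8, 4, 30, 26]
  elements=[6, 8, 4, 30, 26, 4, 1]
  elements=[6, 8, 4, 30, 26, 4, 1], out=7

Final answer: [6, 8, 4, 30, 26, 4, 1]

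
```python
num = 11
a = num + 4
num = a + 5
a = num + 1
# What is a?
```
Trace:
  num=11
  num=11, a=15
  num=20, a=15
  num=20, a=21

Final answer: 21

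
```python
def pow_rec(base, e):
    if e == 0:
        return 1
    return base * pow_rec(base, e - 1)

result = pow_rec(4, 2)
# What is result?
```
Call trace:
pow_rec(base=4, e=2)
  pow_rec(base=4, e=1)
    pow_rec(base=4, e=0)
    -> return 1
  -> return 4
-> return 16

Final answer: 16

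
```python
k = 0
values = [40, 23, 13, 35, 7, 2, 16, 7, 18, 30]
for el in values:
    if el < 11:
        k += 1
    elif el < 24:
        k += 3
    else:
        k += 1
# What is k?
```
Trace:
  k=0
  k=1, el=40
  k=4, el=23
  k=7, el=13
  k=8, el=35
  k=9, el=7
  k=10, el=2
  k=13, el=16
  k=14, el=7
  k=17, el=18
  k=18, el=30

Final answer: 18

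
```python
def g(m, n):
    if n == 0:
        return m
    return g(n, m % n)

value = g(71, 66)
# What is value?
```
Call trace:
g(m=71, n=66)
  g(m=66, n=5)
    g(m=5, n=1)
      g(m=1, n=0)
      -> return 1
    -> return 1
  -> return 1
-> return 1

Final answer: 1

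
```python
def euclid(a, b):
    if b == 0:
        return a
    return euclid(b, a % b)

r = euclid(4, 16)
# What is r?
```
Call trace:
euclid(a=4, b=16)
  euclid(a=16, b=4)
    euclid(a=4, b=0)
    -> return 4
  -> return 4
-> return 4

Final answer: 4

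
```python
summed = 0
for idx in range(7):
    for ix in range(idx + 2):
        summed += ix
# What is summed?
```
Trace:
  summed=0
  summed=0, idx=0, ix=0
  summed=1, idx=0, ix=1
  summed=1, idx=1, ix=0
  summed=2, idx=1, ix=1
  summed=4, idx=1, ix=2
  summed=4, idx=2, ix=0
  summed=5, idx=2, ix=1
  summed=7, idx=2, ix=2
  summed=10, idx=2, ix=3
  summed=10, idx=3, ix=0
  summed=11, idx=3, ix=1
  summed=13, idx=3, ix=2
  summed=16, idx=3, ix=3
  summed=20, idx=3, ix=4
  summed=20, idx=4, ix=0
  summed=21, idx=4, ix=1
  summed=23, idx=4, ix=2
  summed=26, idx=4, ix=3
  summed=30, idx=4, ix=4
  summed=35, idx=4, ix=5
  summed=35, idx=5, ix=0
  summed=36, idx=5, ix=1
  summed=38, idx=5, ix=2
  summed=41, idx=5, ix=3
  summed=45, idx=5, ix=4
  summed=50, idx=5, ix=5
  summed=56, idx=5, ix=6
  summed=56, idx=6, ix=0
  summed=57, idx=6, ix=1
  summed=59, idx=6, ix=2
  summed=62, idx=6, ix=3
  summed=66, idx=6, ix=4
  summed=71, idx=6, ix=5
  summed=77, idx=6, ix=6
  summed=84, idx=6, ix=7

Final answer: 84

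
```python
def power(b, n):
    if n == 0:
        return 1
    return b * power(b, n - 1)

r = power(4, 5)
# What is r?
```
Call trace:
power(b=4, n=5)
  power(b=4, n=4)
    power(b=4, n=3)
      power(b=4, n=2)
        power(b=4, n=1)
          power(b=4, n=0)
          -> return 1
        -> return 4
      -> return 16
    -> return 64
  -> return 256
-> return 1024

Final answer: 1024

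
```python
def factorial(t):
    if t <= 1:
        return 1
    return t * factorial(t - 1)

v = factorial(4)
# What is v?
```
Call trace:
factorial(t=4)
  factorial(t=3)
    factorial(t=2)
      factorial(t=1)
      -> return 1
    -> return 2
  -> return 6
-> return 24

Final answer: 24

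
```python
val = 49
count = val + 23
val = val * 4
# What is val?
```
Trace:
  val=49
  val=49, count=72
  val=196, count=72

Final answer: 196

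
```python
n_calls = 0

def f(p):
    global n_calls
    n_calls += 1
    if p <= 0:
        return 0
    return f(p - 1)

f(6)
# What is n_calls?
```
Call trace:
f(p=6)
  f(p=5)
    f(p=4)
      f(p=3)
        f(p=2)
          f(p=1)
            f(p=0)
            -> return 0
          -> return 0
        -> return 0
      -> return 0
    -> return 0
  -> return 0
-> return 0

n_calls is incremented once per call. f is entered once for each p = 6, 5, 4, 3, 2, 1, 0 (the p <= 0 call returns without recursing), i.e. 6 + 1 calls.
n_calls = 7

Final answer: 7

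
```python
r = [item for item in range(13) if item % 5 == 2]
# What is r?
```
Trace:
  item=0
  item=1
  item=2
  item=3
  item=4
  item=5
  item=6
  item=7
  item=8
  item=9
  item=10
  item=11
  item=12
  r=[2, 7, 12]

Final answer: [2, 7, 12]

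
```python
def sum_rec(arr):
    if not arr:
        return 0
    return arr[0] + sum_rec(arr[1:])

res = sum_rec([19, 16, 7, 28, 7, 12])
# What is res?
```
Call trace:
sum_rec(arr=[19, 16, 7, 28, 7, 12])
  sum_rec(arr=[16, 7, 28, 7, 12])
    sum_rec(arr=[7, 28, 7, 12])
      sum_rec(arr=[28, 7, 12])
        sum_rec(arr=[7, 12])
          sum_rec(arr=[12])
            sum_rec(arr=[])
            -> return 0
          -> return 12
        -> return 19
      -> return 47
    -> return 54
  -> return 70
-> return 89

Final answer: 89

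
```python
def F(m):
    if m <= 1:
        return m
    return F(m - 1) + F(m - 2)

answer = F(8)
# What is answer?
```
Call trace (a repeated sub-call is expanded the first time; later identical calls just restate its return value):
F(m=8)
  F(m=7)
    F(m=6)
      F(m=5)
        F(m=4)
          F(m=3)
            F(m=2)
              F(m=1)
              -> return 1
              F(m=0)
              -> return 0
            -> return 1
            F(m=1)
            -> return 1
          -> return 2
          F(m=2) -> return 1  (same call as traced above)
        -> return 3
        F(m=3) -> return 2  (same call as traced above)
      -> return 5
      F(m=4) -> return 3  (same call as traced above)
    -> return 8
    F(m=5) -> return 5  (same call as traced above)
  -> return 13
  F(m=6) -> return 8  (same call as traced above)
-> return 21

Final answer: 21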